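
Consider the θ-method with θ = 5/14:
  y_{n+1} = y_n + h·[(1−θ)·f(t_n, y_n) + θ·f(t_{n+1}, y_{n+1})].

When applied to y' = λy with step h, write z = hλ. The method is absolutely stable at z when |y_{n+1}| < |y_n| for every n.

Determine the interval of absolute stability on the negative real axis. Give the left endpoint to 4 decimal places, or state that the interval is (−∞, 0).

z∈(-7.0000,0).

Set f=λy, z=hλ:
  y_{n+1} = y_n + z·[9/14·y_n + 5/14·y_{n+1}] ⇒ (1 − 5/14z)y_{n+1} = (1 + 9/14z)y_n
  R(z) = (1 + 9/14z)/(1 − 5/14z).

Find x<0 with |R(x)|<1.
x=-0.78: |R|=0.3899
R=−1: 1+9/14x = −1+5/14x ⇒ -2/7x=2 ⇒ x=2/(-2/7)=-7.0000
Confirm numerically:
  x=-6.753: |R|=0.97932 <1
  x=-6.728: |R|=0.97716 <1
  x=-6.497: |R|=0.95672 <1
  x=-7.455: |R|=1.03549 >1
  x=-7.335: |R|=1.02644 >1
So |R|<1 on (-7.0000, 0).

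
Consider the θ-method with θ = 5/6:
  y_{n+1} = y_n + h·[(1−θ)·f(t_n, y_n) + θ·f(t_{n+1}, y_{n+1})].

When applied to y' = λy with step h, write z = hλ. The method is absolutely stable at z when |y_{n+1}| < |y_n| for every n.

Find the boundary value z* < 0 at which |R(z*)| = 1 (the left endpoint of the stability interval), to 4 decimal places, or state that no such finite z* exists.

With y'=λy (z=hλ):
  y_{n+1} = y_n + z·[1/6·y_n + 5/6·y_{n+1}] ⇒ (1 − 5/6z)y_{n+1} = (1 + 1/6z)y_n
  Hence R(z) = (1 + 1/6z)/(1 − 5/6z).

Find x<0 with |R(x)|<1.
x=-1.04: |R|=0.4429
x=-2: |R|=0.2500
x=-10: |R|=0.0714
x=-100: |R|=0.1858
θ=5/6≥1/2 ⇒ |1+1/6x|<|1−5/6x| ∀x<0 ⇒ unbounded interval.

(−∞, 0) — no finite endpoint.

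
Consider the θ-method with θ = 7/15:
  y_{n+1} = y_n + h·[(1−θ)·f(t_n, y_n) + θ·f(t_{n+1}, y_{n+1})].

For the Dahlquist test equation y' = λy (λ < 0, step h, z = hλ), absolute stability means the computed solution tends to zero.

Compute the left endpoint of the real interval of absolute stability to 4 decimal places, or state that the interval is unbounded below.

z* = -30.0000.

Test eqn y'=λy, z=hλ:
  y_{n+1} = y_n + z·[8/15·y_n + 7/15·y_{n+1}] ⇒ (1 − 7/15z)y_{n+1} = (1 + 8/15z)y_n
  so R(z) = (1 + 8/15z)/(1 − 7/15z).

Solve |R(x)|<1 on ℝ⁻.
x=-0.89: |R|=0.3712
R=−1: 1+8/15x = −1+7/15x ⇒ -1/15x=2 ⇒ x=2/(-1/15)=-30.0000
Confirm numerically:
  x=-17.248: |R|=0.90605 <1
  x=-13.560: |R|=0.85044 <1
  x=-13.465: |R|=0.84866 <1
  x=-30.272: |R|=1.00120 >1
  x=-30.037: |R|=1.00016 >1
So |R|<1 on (-30.0000, 0).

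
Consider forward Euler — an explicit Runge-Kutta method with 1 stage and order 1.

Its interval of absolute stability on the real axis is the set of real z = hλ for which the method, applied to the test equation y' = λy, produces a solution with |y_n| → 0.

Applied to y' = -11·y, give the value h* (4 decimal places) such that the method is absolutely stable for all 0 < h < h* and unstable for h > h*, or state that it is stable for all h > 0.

With y'=λy (z=hλ):
  order 1, 1-stage ⇒ R(z)=1+z
  (e.g. R(-1.4)=-0.40000, |R|=0.40000)

Boundary: |R(x)|=1, x<0.
x=-1.4: |R|=0.4000
|R(-1.55)|=0.5500 |R(-0.81)|=0.1900 |R(-0.72)|=0.2800
Bisect:
  x_lo=-2.8352 |R|=1.8352  x_hi=-0.2883 |R|=0.7117
  mid=-1.56174 |R|=0.56174 →hi
  mid=-2.19847 |R|=1.19847 →lo
  mid=-1.88010 |R|=0.88010 →hi
  mid=-2.03928 |R|=1.03928 →lo
  mid=-1.95969 |R|=0.95969 →hi
  mid=-1.99949 |R|=0.99949 →hi
  mid=-2.01939 |R|=1.01939 →lo
  mid=-2.00944 |R|=1.00944 →lo
  mid=-2.00446 |R|=1.00446 →lo
  ...
  [-2.00011,-1.99995] ⇒ x*=-2.0000
So |R|<1 on (-2.0000, 0).

(-2.0000,0); λ=-11 ⇒ h* = 0.1818.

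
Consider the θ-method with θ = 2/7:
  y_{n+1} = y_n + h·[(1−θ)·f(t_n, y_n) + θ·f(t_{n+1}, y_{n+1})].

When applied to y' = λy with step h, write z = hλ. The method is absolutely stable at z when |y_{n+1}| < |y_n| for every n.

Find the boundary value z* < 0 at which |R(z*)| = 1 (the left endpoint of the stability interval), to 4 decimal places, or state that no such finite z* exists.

Test eqn y'=λy, z=hλ:
  y_{n+1} = y_n + z·[5/7·y_n + 2/7·y_{n+1}] ⇒ (1 − 2/7z)y_{n+1} = (1 + 5/7z)y_n
  R(z) = (1 + 5/7z)/(1 − 2/7z).

Boundary: |R(x)|=1, x<0.
x=-1.27: |R|=0.0681
R=−1: 1+5/7x = −1+2/7x ⇒ -3/7x=2 ⇒ x=2/(-3/7)=-4.6667
Confirm numerically:
  x=-4.453: |R|=0.95970 <1
  x=-3.613: |R|=0.77780 <1
  x=-3.419: |R|=0.72951 <1
  x=-3.084: |R|=0.63943 <1
  x=-5.253: |R|=1.10048 >1
  x=-5.074: |R|=1.07126 >1
  x=-4.896: |R|=1.04097 >1
Interval (-4.6667, 0).

left endpoint -4.6667.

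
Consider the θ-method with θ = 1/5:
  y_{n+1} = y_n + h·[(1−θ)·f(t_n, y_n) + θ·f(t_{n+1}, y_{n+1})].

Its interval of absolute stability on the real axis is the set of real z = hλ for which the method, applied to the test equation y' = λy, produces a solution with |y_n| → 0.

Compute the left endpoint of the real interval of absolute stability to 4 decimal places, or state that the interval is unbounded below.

z* = -3.3333.

On y'=λy, z=hλ:
  y_{n+1} = y_n + z·[4/5·y_n + 1/5·y_{n+1}] ⇒ (1 − 1/5z)y_{n+1} = (1 + 4/5z)y_n
  so R(z) = (1 + 4/5z)/(1 − 1/5z).

Need |R(x)|<1, x<0.
x=-0.39: |R|=0.6382
R=−1: 1+4/5x = −1+1/5x ⇒ -3/5x=2 ⇒ x=2/(-3/5)=-3.3333
Confirm numerically:
  x=-2.682: |R|=0.74564 <1
  x=-2.656: |R|=0.73459 <1
  x=-1.689: |R|=0.26252 <1
  x=-3.786: |R|=1.15456 >1
  x=-3.619: |R|=1.09943 >1
Stable set (-3.3333, 0).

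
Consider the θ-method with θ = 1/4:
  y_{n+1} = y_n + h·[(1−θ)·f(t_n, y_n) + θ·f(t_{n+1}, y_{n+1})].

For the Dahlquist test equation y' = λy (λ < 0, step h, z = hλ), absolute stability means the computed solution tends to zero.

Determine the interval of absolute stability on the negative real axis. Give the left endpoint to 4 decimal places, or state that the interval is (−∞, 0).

(-4.0000, 0).

Set f=λy, z=hλ:
  y_{n+1} = y_n + z·[3/4·y_n + 1/4·y_{n+1}] ⇒ (1 − 1/4z)y_{n+1} = (1 + 3/4z)y_n
  Hence R(z) = (1 + 3/4z)/(1 − 1/4z).

Find x<0 with |R(x)|<1.
x=-1.78: |R|=0.2318
R=−1: 1+3/4x = −1+1/4x ⇒ -1/2x=2 ⇒ x=2/(-1/2)=-4.0000
Confirm numerically:
  x=-3.914: |R|=0.97827 <1
  x=-3.830: |R|=0.95658 <1
  x=-3.682: |R|=0.91721 <1
  x=-4.562: |R|=1.13128 >1
  x=-4.167: |R|=1.04090 >1
Interval (-4.0000, 0).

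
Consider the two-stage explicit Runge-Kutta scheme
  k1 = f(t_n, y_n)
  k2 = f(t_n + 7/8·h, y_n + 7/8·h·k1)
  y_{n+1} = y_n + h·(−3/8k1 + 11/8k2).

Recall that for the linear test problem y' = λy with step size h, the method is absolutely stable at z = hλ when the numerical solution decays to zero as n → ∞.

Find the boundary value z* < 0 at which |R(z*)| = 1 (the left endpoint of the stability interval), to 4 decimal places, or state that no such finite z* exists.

z* = -0.8312.

On y'=λy, z=hλ:
  k1=λy_n ⇒ h·k1=z·y_n;  k2=λ(1+7/8z)y_n ⇒ h·k2=z(1+7/8z)y_n
  y_{n+1}/y_n = 1 − 3/8z + 11/8z(1+7/8z) = 1 + z + 77/64z²
  R(z) = 1 + z + 77/64z².

Find x<0 with |R(x)|<1.
x=-1.61: |R|=2.5086
R=1: x+77/64x²=0 ⇒ x=−64/77=-0.8312; min R=1−1/(4·77/64)=0.7922>−1
Confirm numerically:
  x=-0.784: |R|=0.95551 <1
  x=-0.782: |R|=0.95374 <1
  x=-0.591: |R|=0.82923 <1
  x=-0.504: |R|=0.80161 <1
  x=-1.200: |R|=1.53250 >1
  x=-0.967: |R|=1.15803 >1
  x=-0.942: |R|=1.12561 >1
Interval (-0.8312, 0).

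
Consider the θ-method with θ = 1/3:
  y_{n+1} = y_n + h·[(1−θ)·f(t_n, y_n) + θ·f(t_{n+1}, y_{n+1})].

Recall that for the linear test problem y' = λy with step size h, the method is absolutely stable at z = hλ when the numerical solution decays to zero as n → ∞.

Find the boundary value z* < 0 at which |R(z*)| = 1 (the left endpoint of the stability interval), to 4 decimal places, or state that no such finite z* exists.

Set f=λy, z=hλ:
  y_{n+1} = y_n + z·[2/3·y_n + 1/3·y_{n+1}] ⇒ (1 − 1/3z)y_{n+1} = (1 + 2/3z)y_n
  R(z) = (1 + 2/3z)/(1 − 1/3z).

Need |R(x)|<1, x<0.
x=-1.17: |R|=0.1583
R=−1: 1+2/3x = −1+1/3x ⇒ -1/3x=2 ⇒ x=2/(-1/3)=-6.0000
Confirm numerically:
  x=-5.802: |R|=0.97751 <1
  x=-5.544: |R|=0.94663 <1
  x=-3.137: |R|=0.53349 <1
  x=-6.536: |R|=1.05621 >1
  x=-6.278: |R|=1.02996 >1
So |R|<1 on (-6.0000, 0).

left endpoint -6.0000.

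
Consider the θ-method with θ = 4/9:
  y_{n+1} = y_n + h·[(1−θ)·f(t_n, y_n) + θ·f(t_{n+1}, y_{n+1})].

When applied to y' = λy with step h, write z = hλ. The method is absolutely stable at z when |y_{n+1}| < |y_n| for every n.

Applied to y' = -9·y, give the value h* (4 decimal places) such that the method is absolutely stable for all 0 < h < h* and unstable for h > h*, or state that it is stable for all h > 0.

Test eqn y'=λy, z=hλ:
  y_{n+1} = y_n + z·[5/9·y_n + 4/9·y_{n+1}] ⇒ (1 − 4/9z)y_{n+1} = (1 + 5/9z)y_n
  so R(z) = (1 + 5/9z)/(1 − 4/9z).

Need |R(x)|<1, x<0.
x=-1.76: |R|=0.0125
R=−1: 1+5/9x = −1+4/9x ⇒ -1/9x=2 ⇒ x=2/(-1/9)=-18.0000
Confirm numerically:
  x=-16.329: |R|=0.97751 <1
  x=-12.339: |R|=0.90299 <1
  x=-10.520: |R|=0.85356 <1
  x=-7.336: |R|=0.72189 <1
  x=-18.483: |R|=1.00582 >1
  x=-18.212: |R|=1.00259 >1
So |R|<1 on (-18.0000, 0).

(-18.0000,0); λ=-9 ⇒ h* = (18)/9 = 2.0000.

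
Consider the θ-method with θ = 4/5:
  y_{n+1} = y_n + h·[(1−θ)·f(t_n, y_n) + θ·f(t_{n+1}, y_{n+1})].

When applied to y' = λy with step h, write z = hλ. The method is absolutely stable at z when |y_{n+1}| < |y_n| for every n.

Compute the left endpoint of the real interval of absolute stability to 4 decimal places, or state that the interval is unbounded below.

(−∞, 0) — no finite endpoint.

Test eqn y'=λy, z=hλ:
  y_{n+1} = y_n + z·[1/5·y_n + 4/5·y_{n+1}] ⇒ (1 − 4/5z)y_{n+1} = (1 + 1/5z)y_n
  Hence R(z) = (1 + 1/5z)/(1 − 4/5z).

Solve |R(x)|<1 on ℝ⁻.
x=-1.02: |R|=0.4383
x=-2: |R|=0.2308
x=-10: |R|=0.1111
x=-100: |R|=0.2346
θ=4/5≥1/2 ⇒ |1+1/5x|<|1−4/5x| ∀x<0 ⇒ interval (−∞,0).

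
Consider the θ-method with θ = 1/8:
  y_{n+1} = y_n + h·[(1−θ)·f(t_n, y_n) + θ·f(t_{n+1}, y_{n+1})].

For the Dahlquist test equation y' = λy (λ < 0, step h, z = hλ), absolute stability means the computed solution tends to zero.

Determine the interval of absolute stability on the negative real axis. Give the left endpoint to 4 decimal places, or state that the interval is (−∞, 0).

z∈(-2.6667,0).

On y'=λy, z=hλ:
  y_{n+1} = y_n + z·[7/8·y_n + 1/8·y_{n+1}] ⇒ (1 − 1/8z)y_{n+1} = (1 + 7/8z)y_n
  so R(z) = (1 + 7/8z)/(1 − 1/8z).

Need |R(x)|<1, x<0.
x=-1.33: |R|=0.1404
R=−1: 1+7/8x = −1+1/8x ⇒ -3/4x=2 ⇒ x=2/(-3/4)=-2.6667
Confirm numerically:
  x=-1.760: |R|=0.44262 <1
  x=-1.743: |R|=0.43118 <1
  x=-1.579: |R|=0.31872 <1
  x=-3.182: |R|=1.27652 >1
  x=-2.986: |R|=1.17440 >1
  x=-2.848: |R|=1.10029 >1
Stable set (-2.6667, 0).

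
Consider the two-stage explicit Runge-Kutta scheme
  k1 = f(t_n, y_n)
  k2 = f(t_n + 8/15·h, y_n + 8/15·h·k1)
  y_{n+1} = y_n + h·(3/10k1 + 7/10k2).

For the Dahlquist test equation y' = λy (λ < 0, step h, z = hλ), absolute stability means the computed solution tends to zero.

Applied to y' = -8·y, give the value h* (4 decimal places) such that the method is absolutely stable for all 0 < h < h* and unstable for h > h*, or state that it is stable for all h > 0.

Set f=λy, z=hλ:
  k1=λy_n ⇒ h·k1=z·y_n;  k2=λ(1+8/15z)y_n ⇒ h·k2=z(1+8/15z)y_n
  y_{n+1}/y_n = 1 + 3/10z + 7/10z(1+8/15z) = 1 + z + 28/75z²
  ⇒ R(z) = 1 + z + 28/75z².

Find x<0 with |R(x)|<1.
x=-1.79: |R|=0.4062
R=1: x+28/75x²=0 ⇒ x=−75/28=-2.6786; min R=1−1/(4·28/75)=0.3304>−1
Confirm numerically:
  x=-2.174: |R|=0.59048 <1
  x=-2.042: |R|=0.51471 <1
  x=-1.416: |R|=0.33255 <1
  x=-1.198: |R|=0.33781 <1
  x=-3.206: |R|=1.63128 >1
  x=-2.971: |R|=1.32435 >1
  x=-2.911: |R|=1.25260 >1
Stable set (-2.6786, 0).

(-2.6786,0); λ=-8 ⇒ h* = (75/28)/8 = 0.3348.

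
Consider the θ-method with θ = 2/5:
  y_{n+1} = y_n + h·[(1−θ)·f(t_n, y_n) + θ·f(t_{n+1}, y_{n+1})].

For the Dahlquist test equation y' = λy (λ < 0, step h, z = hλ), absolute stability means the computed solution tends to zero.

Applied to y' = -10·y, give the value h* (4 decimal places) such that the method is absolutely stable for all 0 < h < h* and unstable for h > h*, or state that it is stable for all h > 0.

(-10.0000,0); λ=-10 ⇒ h* = (10)/10 = 1.0000.

On y'=λy, z=hλ:
  y_{n+1} = y_n + z·[3/5·y_n + 2/5·y_{n+1}] ⇒ (1 − 2/5z)y_{n+1} = (1 + 3/5z)y_n
  Hence R(z) = (1 + 3/5z)/(1 − 2/5z).

Boundary: |R(x)|=1, x<0.
x=-0.99: |R|=0.2908
R=−1: 1+3/5x = −1+2/5x ⇒ -1/5x=2 ⇒ x=2/(-1/5)=-10.0000
Confirm numerically:
  x=-7.444: |R|=0.87148 <1
  x=-6.201: |R|=0.78169 <1
  x=-5.133: |R|=0.68119 <1
  x=-4.241: |R|=0.57284 <1
  x=-10.563: |R|=1.02155 >1
  x=-10.494: |R|=1.01901 >1
  x=-10.310: |R|=1.01210 >1
Stable set (-10.0000, 0).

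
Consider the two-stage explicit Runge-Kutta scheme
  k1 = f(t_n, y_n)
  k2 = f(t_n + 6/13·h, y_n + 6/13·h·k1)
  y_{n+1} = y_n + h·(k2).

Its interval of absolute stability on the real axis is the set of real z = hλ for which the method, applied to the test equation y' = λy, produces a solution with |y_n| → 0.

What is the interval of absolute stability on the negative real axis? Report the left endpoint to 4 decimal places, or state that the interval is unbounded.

Set f=λy, z=hλ:
  k1=λy_n ⇒ h·k1=z·y_n;  k2=λ(1+6/13z)y_n ⇒ h·k2=z(1+6/13z)y_n
  y_{n+1}/y_n = 1 + z(1+6/13z) = 1 + z + 6/13z²
  so R(z) = 1 + z + 6/13z².

Solve |R(x)|<1 on ℝ⁻.
x=-1.06: |R|=0.4586
R=1: x+6/13x²=0 ⇒ x=−13/6=-2.1667; min R=1−1/(4·6/13)=0.4583>−1
Confirm numerically:
  x=-1.602: |R|=0.58249 <1
  x=-1.388: |R|=0.50117 <1
  x=-0.990: |R|=0.46235 <1
  x=-2.469: |R|=1.34452 >1
  x=-2.323: |R|=1.16761 >1
Interval (-2.1667, 0).

z∈(-2.1667,0).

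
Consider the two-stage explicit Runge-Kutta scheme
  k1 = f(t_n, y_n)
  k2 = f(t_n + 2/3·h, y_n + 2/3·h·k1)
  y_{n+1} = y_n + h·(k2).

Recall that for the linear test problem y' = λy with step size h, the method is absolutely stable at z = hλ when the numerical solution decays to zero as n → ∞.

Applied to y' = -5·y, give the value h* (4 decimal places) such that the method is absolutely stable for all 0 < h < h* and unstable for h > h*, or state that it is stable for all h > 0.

(-1.5000,0); λ=-5 ⇒ h* = (3/2)/5 = 0.3000.

With y'=λy (z=hλ):
  k1=λy_n ⇒ h·k1=z·y_n;  k2=λ(1+2/3z)y_n ⇒ h·k2=z(1+2/3z)y_n
  y_{n+1}/y_n = 1 + z(1+2/3z) = 1 + z + 2/3z²
  R(z) = 1 + z + 2/3z².

Need |R(x)|<1, x<0.
x=-0.75: |R|=0.6250
R=1: x+2/3x²=0 ⇒ x=−3/2=-1.5000; min R=1−1/(4·2/3)=0.6250>−1
Confirm numerically:
  x=-1.359: |R|=0.87225 <1
  x=-0.869: |R|=0.63444 <1
  x=-0.787: |R|=0.62591 <1
  x=-0.710: |R|=0.62607 <1
  x=-1.920: |R|=1.53760 >1
  x=-1.722: |R|=1.25486 >1
  x=-1.693: |R|=1.21783 >1
So |R|<1 on (-1.5000, 0).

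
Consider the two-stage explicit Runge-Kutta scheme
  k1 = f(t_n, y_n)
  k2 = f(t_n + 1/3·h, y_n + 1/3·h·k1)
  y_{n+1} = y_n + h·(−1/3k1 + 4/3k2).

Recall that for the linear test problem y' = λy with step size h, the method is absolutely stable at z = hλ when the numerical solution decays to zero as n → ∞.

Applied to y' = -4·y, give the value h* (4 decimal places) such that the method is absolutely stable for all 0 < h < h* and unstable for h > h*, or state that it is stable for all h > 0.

(-2.2500,0); λ=-4 ⇒ h* = (9/4)/4 = 0.5625.

Set f=λy, z=hλ:
  k1=λy_n ⇒ h·k1=z·y_n;  k2=λ(1+1/3z)y_n ⇒ h·k2=z(1+1/3z)y_n
  y_{n+1}/y_n = 1 − 1/3z + 4/3z(1+1/3z) = 1 + z + 4/9z²
  R(z) = 1 + z + 4/9z².

Need |R(x)|<1, x<0.
x=-0.58: |R|=0.5695
R=1: x+4/9x²=0 ⇒ x=−9/4=-2.2500; min R=1−1/(4·4/9)=0.4375>−1
Confirm numerically:
  x=-2.124: |R|=0.88106 <1
  x=-1.990: |R|=0.77004 <1
  x=-1.769: |R|=0.62183 <1
  x=-2.795: |R|=1.67701 >1
  x=-2.732: |R|=1.58526 >1
Interval (-2.2500, 0).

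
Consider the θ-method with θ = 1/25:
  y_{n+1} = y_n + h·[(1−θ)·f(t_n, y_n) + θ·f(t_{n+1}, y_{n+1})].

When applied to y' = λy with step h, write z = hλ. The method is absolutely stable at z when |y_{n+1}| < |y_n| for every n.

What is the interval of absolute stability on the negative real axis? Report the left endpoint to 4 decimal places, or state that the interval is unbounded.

(-2.1739, 0).

Test eqn y'=λy, z=hλ:
  y_{n+1} = y_n + z·[24/25·y_n + 1/25·y_{n+1}] ⇒ (1 − 1/25z)y_{n+1} = (1 + 24/25z)y_n
  Hence R(z) = (1 + 24/25z)/(1 − 1/25z).

Need |R(x)|<1, x<0.
x=-1.69: |R|=0.5830
R=−1: 1+24/25x = −1+1/25x ⇒ -23/25x=2 ⇒ x=2/(-23/25)=-2.1739
Confirm numerically:
  x=-1.996: |R|=0.84842 <1
  x=-1.710: |R|=0.60052 <1
  x=-0.989: |R|=0.04864 <1
  x=-2.548: |R|=1.31233 >1
  x=-2.475: |R|=1.25205 >1
  x=-2.401: |R|=1.19061 >1
Stable set (-2.1739, 0).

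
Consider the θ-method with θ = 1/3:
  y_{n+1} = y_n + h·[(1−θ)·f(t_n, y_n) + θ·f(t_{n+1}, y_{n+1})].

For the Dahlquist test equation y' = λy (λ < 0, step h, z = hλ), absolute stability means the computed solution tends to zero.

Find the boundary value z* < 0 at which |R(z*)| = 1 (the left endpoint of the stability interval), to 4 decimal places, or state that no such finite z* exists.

Set f=λy, z=hλ:
  y_{n+1} = y_n + z·[2/3·y_n + 1/3·y_{n+1}] ⇒ (1 − 1/3z)y_{n+1} = (1 + 2/3z)y_n
  R(z) = (1 + 2/3z)/(1 − 1/3z).

Need |R(x)|<1, x<0.
x=-0.84: |R|=0.3437
R=−1: 1+2/3x = −1+1/3x ⇒ -1/3x=2 ⇒ x=2/(-1/3)=-6.0000
Confirm numerically:
  x=-5.027: |R|=0.87878 <1
  x=-3.657: |R|=0.64804 <1
  x=-3.058: |R|=0.51436 <1
  x=-6.125: |R|=1.01370 >1
  x=-6.114: |R|=1.01251 >1
  x=-6.049: |R|=1.00541 >1
So |R|<1 on (-6.0000, 0).

z* = -6.0000.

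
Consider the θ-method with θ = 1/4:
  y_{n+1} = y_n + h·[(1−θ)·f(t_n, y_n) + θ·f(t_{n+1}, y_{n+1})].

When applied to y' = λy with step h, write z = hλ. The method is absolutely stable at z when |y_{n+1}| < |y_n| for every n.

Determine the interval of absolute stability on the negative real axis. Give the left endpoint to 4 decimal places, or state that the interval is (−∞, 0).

On y'=λy, z=hλ:
  y_{n+1} = y_n + z·[3/4·y_n + 1/4·y_{n+1}] ⇒ (1 − 1/4z)y_{n+1} = (1 + 3/4z)y_n
  so R(z) = (1 + 3/4z)/(1 − 1/4z).

Find x<0 with |R(x)|<1.
x=-1.35: |R|=0.0093
R=−1: 1+3/4x = −1+1/4x ⇒ -1/2x=2 ⇒ x=2/(-1/2)=-4.0000
Confirm numerically:
  x=-3.802: |R|=0.94924 <1
  x=-3.262: |R|=0.79675 <1
  x=-2.443: |R|=0.51668 <1
  x=-1.783: |R|=0.23327 <1
  x=-4.376: |R|=1.08978 >1
  x=-4.091: |R|=1.02249 >1
So |R|<1 on (-4.0000, 0).

(-4.0000, 0).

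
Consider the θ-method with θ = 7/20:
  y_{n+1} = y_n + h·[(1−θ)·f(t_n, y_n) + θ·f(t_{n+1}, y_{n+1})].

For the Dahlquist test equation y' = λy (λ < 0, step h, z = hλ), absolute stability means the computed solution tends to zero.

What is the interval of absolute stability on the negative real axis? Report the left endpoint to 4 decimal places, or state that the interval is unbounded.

(-6.6667, 0).

Set f=λy, z=hλ:
  y_{n+1} = y_n + z·[13/20·y_n + 7/20·y_{n+1}] ⇒ (1 − 7/20z)y_{n+1} = (1 + 13/20z)y_n
  ⇒ R(z) = (1 + 13/20z)/(1 − 7/20z).

Boundary: |R(x)|=1, x<0.
x=-0.73: |R|=0.4186
R=−1: 1+13/20x = −1+7/20x ⇒ -3/10x=2 ⇒ x=2/(-3/10)=-6.6667
Confirm numerically:
  x=-5.691: |R|=0.90217 <1
  x=-5.029: |R|=0.82200 <1
  x=-5.015: |R|=0.82016 <1
  x=-4.381: |R|=0.72933 <1
  x=-7.126: |R|=1.03944 >1
  x=-7.096: |R|=1.03697 >1
  x=-6.989: |R|=1.02806 >1
Stable set (-6.6667, 0).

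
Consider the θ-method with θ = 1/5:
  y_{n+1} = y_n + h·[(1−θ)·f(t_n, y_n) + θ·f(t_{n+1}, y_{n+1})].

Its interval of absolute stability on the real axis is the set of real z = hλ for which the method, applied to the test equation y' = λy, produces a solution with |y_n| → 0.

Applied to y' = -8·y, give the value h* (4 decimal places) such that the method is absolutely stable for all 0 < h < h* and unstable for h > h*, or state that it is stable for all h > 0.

(-3.3333,0); λ=-8 ⇒ h* = (10/3)/8 = 0.4167.

On y'=λy, z=hλ:
  y_{n+1} = y_n + z·[4/5·y_n + 1/5·y_{n+1}] ⇒ (1 − 1/5z)y_{n+1} = (1 + 4/5z)y_n
  so R(z) = (1 + 4/5z)/(1 − 1/5z).

Need |R(x)|<1, x<0.
x=-1.72: |R|=0.2798
R=−1: 1+4/5x = −1+1/5x ⇒ -3/5x=2 ⇒ x=2/(-3/5)=-3.3333
Confirm numerically:
  x=-3.205: |R|=0.95308 <1
  x=-3.099: |R|=0.91320 <1
  x=-2.870: |R|=0.82338 <1
  x=-2.758: |R|=0.77752 <1
  x=-3.733: |R|=1.13730 >1
  x=-3.512: |R|=1.06297 >1
So |R|<1 on (-3.3333, 0).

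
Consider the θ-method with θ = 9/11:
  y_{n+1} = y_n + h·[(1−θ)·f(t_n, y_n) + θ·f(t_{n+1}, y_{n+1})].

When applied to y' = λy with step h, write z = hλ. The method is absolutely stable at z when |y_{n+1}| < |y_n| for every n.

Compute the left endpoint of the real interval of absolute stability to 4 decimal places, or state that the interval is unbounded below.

Set f=λy, z=hλ:
  y_{n+1} = y_n + z·[2/11·y_n + 9/11·y_{n+1}] ⇒ (1 − 9/11z)y_{n+1} = (1 + 2/11z)y_n
  ⇒ R(z) = (1 + 2/11z)/(1 − 9/11z).

Find x<0 with |R(x)|<1.
x=-1.47: |R|=0.3326
x=-2: |R|=0.2414
x=-10: |R|=0.0891
x=-100: |R|=0.2075
θ=9/11≥1/2 ⇒ |1+2/11x|<|1−9/11x| ∀x<0 ⇒ interval (−∞,0).

(−∞, 0) — no finite endpoint.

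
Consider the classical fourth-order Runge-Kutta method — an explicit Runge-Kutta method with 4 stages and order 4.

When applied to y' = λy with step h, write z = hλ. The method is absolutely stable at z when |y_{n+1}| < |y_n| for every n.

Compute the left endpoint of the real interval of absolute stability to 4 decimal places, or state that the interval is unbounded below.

z* = -2.7853.

Set f=λy, z=hλ:
  order 4, 4-stage ⇒ R(z)=1+z+z^2/2+z^3/6+z^4/24
  (e.g. R(-1.2)=0.31840, |R|=0.31840)

Boundary: |R(x)|=1, x<0.
x=-1.2: |R|=0.3184
|R(-2.88)|=1.1524 |R(-1.89)|=0.3025 |R(-0.64)|=0.5281
Bisect:
  x_lo=-3.0996 |R|=1.5869  x_hi=-0.3214 |R|=0.7252
  mid=-1.71047 |R|=0.27498 →hi
  mid=-2.40502 |R|=0.56256 →hi
  mid=-2.75230 |R|=0.95138 →hi
  mid=-2.92594 |R|=1.23360 →lo
  mid=-2.83912 |R|=1.08423 →lo
  mid=-2.79571 |R|=1.01582 →lo
  mid=-2.77400 |R|=0.98311 →hi
  ...
  [-2.78537,-2.78520] ⇒ x*=-2.7853
Interval (-2.7853, 0).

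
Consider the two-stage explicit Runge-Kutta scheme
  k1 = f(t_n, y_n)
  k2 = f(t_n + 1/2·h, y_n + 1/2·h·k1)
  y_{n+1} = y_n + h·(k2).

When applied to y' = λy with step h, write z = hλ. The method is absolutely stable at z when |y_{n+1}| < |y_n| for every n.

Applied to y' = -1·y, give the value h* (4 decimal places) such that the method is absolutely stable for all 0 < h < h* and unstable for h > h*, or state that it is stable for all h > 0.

(-2.0000,0); λ=-1 ⇒ h* = (2)/1 = 2.0000.

Test eqn y'=λy, z=hλ:
  k1=λy_n ⇒ h·k1=z·y_n;  k2=λ(1+1/2z)y_n ⇒ h·k2=z(1+1/2z)y_n
  y_{n+1}/y_n = 1 + z(1+1/2z) = 1 + z + 1/2z²
  ⇒ R(z) = 1 + z + 1/2z².

Boundary: |R(x)|=1, x<0.
x=-1.39: |R|=0.5760
R=1: x+1/2x²=0 ⇒ x=−2=-2.0000; min R=1−1/(4·1/2)=0.5000>−1
Confirm numerically:
  x=-1.216: |R|=0.52333 <1
  x=-1.179: |R|=0.51602 <1
  x=-0.821: |R|=0.51602 <1
  x=-2.481: |R|=1.59668 >1
  x=-2.444: |R|=1.54257 >1
  x=-2.024: |R|=1.02429 >1
So |R|<1 on (-2.0000, 0).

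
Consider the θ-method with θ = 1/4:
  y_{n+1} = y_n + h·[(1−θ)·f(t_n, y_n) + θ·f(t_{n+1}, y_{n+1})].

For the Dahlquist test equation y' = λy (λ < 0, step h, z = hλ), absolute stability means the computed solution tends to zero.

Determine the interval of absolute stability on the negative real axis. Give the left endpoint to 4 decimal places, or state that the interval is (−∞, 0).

On y'=λy, z=hλ:
  y_{n+1} = y_n + z·[3/4·y_n + 1/4·y_{n+1}] ⇒ (1 − 1/4z)y_{n+1} = (1 + 3/4z)y_n
  R(z) = (1 + 3/4z)/(1 − 1/4z).

Boundary: |R(x)|=1, x<0.
x=-1.13: |R|=0.1189
R=−1: 1+3/4x = −1+1/4x ⇒ -1/2x=2 ⇒ x=2/(-1/2)=-4.0000
Confirm numerically:
  x=-2.843: |R|=0.66184 <1
  x=-2.610: |R|=0.57943 <1
  x=-2.369: |R|=0.48783 <1
  x=-1.621: |R|=0.15353 <1
  x=-4.597: |R|=1.13889 >1
  x=-4.531: |R|=1.12449 >1
  x=-4.396: |R|=1.09433 >1
Interval (-4.0000, 0).

(-4.0000, 0).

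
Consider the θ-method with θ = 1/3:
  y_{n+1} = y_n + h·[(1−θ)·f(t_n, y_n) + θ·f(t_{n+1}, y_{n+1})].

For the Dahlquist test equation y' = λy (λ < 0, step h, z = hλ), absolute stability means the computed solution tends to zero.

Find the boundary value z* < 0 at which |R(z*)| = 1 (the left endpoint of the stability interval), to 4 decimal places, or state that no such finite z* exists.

Set f=λy, z=hλ:
  y_{n+1} = y_n + z·[2/3·y_n + 1/3·y_{n+1}] ⇒ (1 − 1/3z)y_{n+1} = (1 + 2/3z)y_n
  so R(z) = (1 + 2/3z)/(1 − 1/3z).

Find x<0 with |R(x)|<1.
x=-0.49: |R|=0.5788
R=−1: 1+2/3x = −1+1/3x ⇒ -1/3x=2 ⇒ x=2/(-1/3)=-6.0000
Confirm numerically:
  x=-5.298: |R|=0.91540 <1
  x=-4.627: |R|=0.81998 <1
  x=-4.103: |R|=0.73293 <1
  x=-6.500: |R|=1.05263 >1
  x=-6.302: |R|=1.03247 >1
Interval (-6.0000, 0).

z* = -6.0000.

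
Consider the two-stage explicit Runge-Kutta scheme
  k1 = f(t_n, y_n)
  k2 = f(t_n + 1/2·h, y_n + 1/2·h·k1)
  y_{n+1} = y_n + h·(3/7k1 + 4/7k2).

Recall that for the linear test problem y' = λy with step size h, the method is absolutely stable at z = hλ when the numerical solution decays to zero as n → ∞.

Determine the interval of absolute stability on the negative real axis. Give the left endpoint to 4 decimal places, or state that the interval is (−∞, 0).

z∈(-3.5000,0).

Set f=λy, z=hλ:
  k1=λy_n ⇒ h·k1=z·y_n;  k2=λ(1+1/2z)y_n ⇒ h·k2=z(1+1/2z)y_n
  y_{n+1}/y_n = 1 + 3/7z + 4/7z(1+1/2z) = 1 + z + 2/7z²
  so R(z) = 1 + z + 2/7z².

Boundary: |R(x)|=1, x<0.
x=-1.69: |R|=0.1260
R=1: x+2/7x²=0 ⇒ x=−7/2=-3.5000; min R=1−1/(4·2/7)=0.1250>−1
Confirm numerically:
  x=-2.528: |R|=0.29794 <1
  x=-1.874: |R|=0.12939 <1
  x=-1.856: |R|=0.12821 <1
  x=-3.994: |R|=1.56372 >1
  x=-3.608: |R|=1.11133 >1
Interval (-3.5000, 0).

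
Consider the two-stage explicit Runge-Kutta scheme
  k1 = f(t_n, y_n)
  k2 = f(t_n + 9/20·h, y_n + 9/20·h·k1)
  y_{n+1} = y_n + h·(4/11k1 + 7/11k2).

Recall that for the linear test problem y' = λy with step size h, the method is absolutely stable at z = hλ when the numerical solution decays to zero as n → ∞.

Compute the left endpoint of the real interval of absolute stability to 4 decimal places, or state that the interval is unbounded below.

left endpoint -3.4921.

With y'=λy (z=hλ):
  k1=λy_n ⇒ h·k1=z·y_n;  k2=λ(1+9/20z)y_n ⇒ h·k2=z(1+9/20z)y_n
  y_{n+1}/y_n = 1 + 4/11z + 7/11z(1+9/20z) = 1 + z + 63/220z²
  R(z) = 1 + z + 63/220z².

Find x<0 with |R(x)|<1.
x=-1.63: |R|=0.1308
R=1: x+63/220x²=0 ⇒ x=−220/63=-3.4921; min R=1−1/(4·63/220)=0.1270>−1
Confirm numerically:
  x=-2.318: |R|=0.22067 <1
  x=-1.945: |R|=0.13832 <1
  x=-1.910: |R|=0.13468 <1
  x=-1.640: |R|=0.13020 <1
  x=-3.985: |R|=1.56252 >1
  x=-3.975: |R|=1.54972 >1
  x=-3.868: |R|=1.41641 >1
Interval (-3.4921, 0).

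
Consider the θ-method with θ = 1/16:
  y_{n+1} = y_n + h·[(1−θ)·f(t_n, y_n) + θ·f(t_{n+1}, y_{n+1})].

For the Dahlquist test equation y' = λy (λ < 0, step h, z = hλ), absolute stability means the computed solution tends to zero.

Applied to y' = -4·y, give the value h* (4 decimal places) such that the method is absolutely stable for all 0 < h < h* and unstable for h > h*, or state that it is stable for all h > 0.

(-2.2857,0); λ=-4 ⇒ h* = (16/7)/4 = 0.5714.

Set f=λy, z=hλ:
  y_{n+1} = y_n + z·[15/16·y_n + 1/16·y_{n+1}] ⇒ (1 − 1/16z)y_{n+1} = (1 + 15/16z)y_n
  so R(z) = (1 + 15/16z)/(1 − 1/16z).

Solve |R(x)|<1 on ℝ⁻.
x=-1.73: |R|=0.5612
R=−1: 1+15/16x = −1+1/16x ⇒ -7/8x=2 ⇒ x=2/(-7/8)=-2.2857
Confirm numerically:
  x=-2.067: |R|=0.83052 <1
  x=-1.507: |R|=0.37728 <1
  x=-1.484: |R|=0.35804 <1
  x=-1.355: |R|=0.24921 <1
  x=-2.798: |R|=1.38153 >1
  x=-2.430: |R|=1.10960 >1
Stable set (-2.2857, 0).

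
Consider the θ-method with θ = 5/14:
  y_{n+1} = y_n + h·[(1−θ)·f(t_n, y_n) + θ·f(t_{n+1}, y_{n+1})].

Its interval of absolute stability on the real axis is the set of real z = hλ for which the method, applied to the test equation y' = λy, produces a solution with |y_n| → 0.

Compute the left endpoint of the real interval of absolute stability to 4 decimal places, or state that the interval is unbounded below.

With y'=λy (z=hλ):
  y_{n+1} = y_n + z·[9/14·y_n + 5/14·y_{n+1}] ⇒ (1 − 5/14z)y_{n+1} = (1 + 9/14z)y_n
  so R(z) = (1 + 9/14z)/(1 − 5/14z).

Find x<0 with |R(x)|<1.
x=-1.73: |R|=0.0693
R=−1: 1+9/14x = −1+5/14x ⇒ -2/7x=2 ⇒ x=2/(-2/7)=-7.0000
Confirm numerically:
  x=-6.624: |R|=0.96808 <1
  x=-4.000: |R|=0.64706 <1
  x=-3.236: |R|=0.50113 <1
  x=-7.457: |R|=1.03564 >1
  x=-7.441: |R|=1.03445 >1
  x=-7.406: |R|=1.03182 >1
Interval (-7.0000, 0).

z* = -7.0000.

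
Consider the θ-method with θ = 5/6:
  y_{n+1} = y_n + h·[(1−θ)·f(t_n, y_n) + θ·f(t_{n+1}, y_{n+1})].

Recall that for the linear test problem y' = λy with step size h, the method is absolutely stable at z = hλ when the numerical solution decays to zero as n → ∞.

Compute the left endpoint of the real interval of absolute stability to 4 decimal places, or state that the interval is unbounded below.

With y'=λy (z=hλ):
  y_{n+1} = y_n + z·[1/6·y_n + 5/6·y_{n+1}] ⇒ (1 − 5/6z)y_{n+1} = (1 + 1/6z)y_n
  so R(z) = (1 + 1/6z)/(1 − 5/6z).

Solve |R(x)|<1 on ℝ⁻.
x=-0.84: |R|=0.5059
x=-2: |R|=0.2500
x=-10: |R|=0.0714
x=-100: |R|=0.1858
θ=5/6≥1/2 ⇒ |1+1/6x|<|1−5/6x| ∀x<0 ⇒ unbounded interval.

(−∞, 0) — no finite endpoint.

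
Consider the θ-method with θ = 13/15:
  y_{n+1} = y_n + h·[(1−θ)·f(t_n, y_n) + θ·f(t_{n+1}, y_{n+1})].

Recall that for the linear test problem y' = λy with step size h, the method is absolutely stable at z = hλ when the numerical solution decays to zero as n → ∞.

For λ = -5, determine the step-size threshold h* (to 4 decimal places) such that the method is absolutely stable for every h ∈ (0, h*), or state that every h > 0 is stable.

interval (−∞, 0). Any h>0 works for λ=-5.

With y'=λy (z=hλ):
  y_{n+1} = y_n + z·[2/15·y_n + 13/15·y_{n+1}] ⇒ (1 − 13/15z)y_{n+1} = (1 + 2/15z)y_n
  ⇒ R(z) = (1 + 2/15z)/(1 − 13/15z).

Find x<0 with |R(x)|<1.
x=-0.88: |R|=0.5008
x=-2: |R|=0.2683
x=-10: |R|=0.0345
x=-100: |R|=0.1407
θ=13/15≥1/2 ⇒ |1+2/15x|<|1−13/15x| ∀x<0 ⇒ unbounded interval.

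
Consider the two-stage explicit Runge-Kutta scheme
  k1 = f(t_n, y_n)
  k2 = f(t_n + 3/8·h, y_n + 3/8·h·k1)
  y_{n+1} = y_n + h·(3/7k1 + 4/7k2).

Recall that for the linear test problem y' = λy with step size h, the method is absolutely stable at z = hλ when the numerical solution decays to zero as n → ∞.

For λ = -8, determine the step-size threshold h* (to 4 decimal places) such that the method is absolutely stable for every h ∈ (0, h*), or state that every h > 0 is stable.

(-4.6667,0); λ=-8 ⇒ h* = (14/3)/8 = 0.5833.

Set f=λy, z=hλ:
  k1=λy_n ⇒ h·k1=z·y_n;  k2=λ(1+3/8z)y_n ⇒ h·k2=z(1+3/8z)y_n
  y_{n+1}/y_n = 1 + 3/7z + 4/7z(1+3/8z) = 1 + z + 3/14z²
  ⇒ R(z) = 1 + z + 3/14z².

Find x<0 with |R(x)|<1.
x=-0.78: |R|=0.3504
R=1: x+3/14x²=0 ⇒ x=−14/3=-4.6667; min R=1−1/(4·3/14)=-0.1667>−1
Confirm numerically:
  x=-3.996: |R|=0.42572 <1
  x=-3.662: |R|=0.21162 <1
  x=-3.401: |R|=0.07760 <1
  x=-3.353: |R|=0.05613 <1
  x=-5.005: |R|=1.36286 >1
  x=-4.878: |R|=1.22090 >1
Stable set (-4.6667, 0).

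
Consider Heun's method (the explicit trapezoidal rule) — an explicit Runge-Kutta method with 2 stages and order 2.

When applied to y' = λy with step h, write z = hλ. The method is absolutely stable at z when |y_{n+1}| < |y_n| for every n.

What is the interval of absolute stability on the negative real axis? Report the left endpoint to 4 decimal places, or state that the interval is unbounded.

z∈(-2.0000,0).

Test eqn y'=λy, z=hλ:
  order 2, 2-stage ⇒ R(z)=1+z+z^2/2
  (e.g. R(-0.6)=0.58000, |R|=0.58000)

Find x<0 with |R(x)|<1.
x=-0.6: |R|=0.5800
|R(-2.17)|=1.1845 |R(-1.77)|=0.7964 |R(-1.38)|=0.5722
Bisect:
  x_lo=-2.5991 |R|=1.7786  x_hi=-0.0663 |R|=0.9359
  mid=-1.33273 |R|=0.55535 →hi
  mid=-1.96594 |R|=0.96652 →hi
  mid=-2.28254 |R|=1.32246 →lo
  mid=-2.12424 |R|=1.13196 →lo
  mid=-2.04509 |R|=1.04610 →lo
  mid=-2.00551 |R|=1.00553 →lo
  mid=-1.98573 |R|=0.98583 →hi
  mid=-1.99562 |R|=0.99563 →hi
  mid=-2.00057 |R|=1.00057 →lo
  mid=-1.99809 |R|=0.99809 →hi
  ...
  [-2.00010,-1.99995] ⇒ x*=-2.0000
Interval (-2.0000, 0).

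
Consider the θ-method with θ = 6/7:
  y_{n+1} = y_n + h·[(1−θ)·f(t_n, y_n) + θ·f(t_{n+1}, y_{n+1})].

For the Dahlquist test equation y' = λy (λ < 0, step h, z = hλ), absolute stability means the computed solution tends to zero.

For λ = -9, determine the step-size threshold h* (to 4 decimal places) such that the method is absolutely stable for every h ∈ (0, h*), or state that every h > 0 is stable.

interval (−∞, 0). Any h>0 works for λ=-9.

Test eqn y'=λy, z=hλ:
  y_{n+1} = y_n + z·[1/7·y_n + 6/7·y_{n+1}] ⇒ (1 − 6/7z)y_{n+1} = (1 + 1/7z)y_n
  so R(z) = (1 + 1/7z)/(1 − 6/7z).

Need |R(x)|<1, x<0.
x=-1.14: |R|=0.4234
x=-2: |R|=0.2632
x=-10: |R|=0.0448
x=-100: |R|=0.1532
θ=6/7≥1/2 ⇒ |1+1/7x|<|1−6/7x| ∀x<0 ⇒ unbounded interval.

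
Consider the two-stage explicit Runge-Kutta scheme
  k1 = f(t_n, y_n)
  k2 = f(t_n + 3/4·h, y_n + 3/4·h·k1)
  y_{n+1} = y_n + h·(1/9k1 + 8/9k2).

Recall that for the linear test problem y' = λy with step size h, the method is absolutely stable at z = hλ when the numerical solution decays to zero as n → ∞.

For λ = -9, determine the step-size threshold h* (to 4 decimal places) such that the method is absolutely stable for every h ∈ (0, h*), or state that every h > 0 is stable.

(-1.5000,0); λ=-9 ⇒ h* = (3/2)/9 = 0.1667.

Test eqn y'=λy, z=hλ:
  k1=λy_n ⇒ h·k1=z·y_n;  k2=λ(1+3/4z)y_n ⇒ h·k2=z(1+3/4z)y_n
  y_{n+1}/y_n = 1 + 1/9z + 8/9z(1+3/4z) = 1 + z + 2/3z²
  ⇒ R(z) = 1 + z + 2/3z².

Solve |R(x)|<1 on ℝ⁻.
x=-1.67: |R|=1.1893
R=1: x+2/3x²=0 ⇒ x=−3/2=-1.5000; min R=1−1/(4·2/3)=0.6250>−1
Confirm numerically:
  x=-1.298: |R|=0.82520 <1
  x=-1.049: |R|=0.68460 <1
  x=-0.970: |R|=0.65727 <1
  x=-0.844: |R|=0.63089 <1
  x=-1.805: |R|=1.36702 >1
  x=-1.773: |R|=1.32269 >1
  x=-1.536: |R|=1.03686 >1
So |R|<1 on (-1.5000, 0).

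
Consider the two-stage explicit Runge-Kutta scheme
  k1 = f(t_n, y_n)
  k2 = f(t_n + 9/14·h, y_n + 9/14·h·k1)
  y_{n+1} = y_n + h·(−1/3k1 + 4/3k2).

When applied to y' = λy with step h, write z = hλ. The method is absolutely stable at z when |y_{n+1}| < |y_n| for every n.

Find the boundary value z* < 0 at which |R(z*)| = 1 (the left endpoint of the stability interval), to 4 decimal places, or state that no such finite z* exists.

On y'=λy, z=hλ:
  k1=λy_n ⇒ h·k1=z·y_n;  k2=λ(1+9/14z)y_n ⇒ h·k2=z(1+9/14z)y_n
  y_{n+1}/y_n = 1 − 1/3z + 4/3z(1+9/14z) = 1 + z + 6/7z²
  Hence R(z) = 1 + z + 6/7z².

Find x<0 with |R(x)|<1.
x=-0.82: |R|=0.7563
R=1: x+6/7x²=0 ⇒ x=−7/6=-1.1667; min R=1−1/(4·6/7)=0.7083>−1
Confirm numerically:
  x=-1.116: |R|=0.95153 <1
  x=-0.869: |R|=0.77828 <1
  x=-0.821: |R|=0.75675 <1
  x=-0.687: |R|=0.71754 <1
  x=-1.673: |R|=1.72608 >1
  x=-1.612: |R|=1.61532 >1
  x=-1.467: |R|=1.37765 >1
Interval (-1.1667, 0).

z* = -1.1667.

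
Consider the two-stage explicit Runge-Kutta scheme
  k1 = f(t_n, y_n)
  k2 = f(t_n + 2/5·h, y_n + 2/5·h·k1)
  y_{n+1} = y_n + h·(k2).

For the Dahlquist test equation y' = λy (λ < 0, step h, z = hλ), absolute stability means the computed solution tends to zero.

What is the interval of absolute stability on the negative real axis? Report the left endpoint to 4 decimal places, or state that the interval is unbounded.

On y'=λy, z=hλ:
  k1=λy_n ⇒ h·k1=z·y_n;  k2=λ(1+2/5z)y_n ⇒ h·k2=z(1+2/5z)y_n
  y_{n+1}/y_n = 1 + z(1+2/5z) = 1 + z + 2/5z²
  ⇒ R(z) = 1 + z + 2/5z².

Boundary: |R(x)|=1, x<0.
x=-0.61: |R|=0.5388
R=1: x+2/5x²=0 ⇒ x=−5/2=-2.5000; min R=1−1/(4·2/5)=0.3750>−1
Confirm numerically:
  x=-1.977: |R|=0.58641 <1
  x=-1.560: |R|=0.41344 <1
  x=-1.317: |R|=0.37680 <1
  x=-1.003: |R|=0.39940 <1
  x=-3.099: |R|=1.74252 >1
  x=-3.079: |R|=1.71310 >1
  x=-2.997: |R|=1.59580 >1
Stable set (-2.5000, 0).

(-2.5000, 0).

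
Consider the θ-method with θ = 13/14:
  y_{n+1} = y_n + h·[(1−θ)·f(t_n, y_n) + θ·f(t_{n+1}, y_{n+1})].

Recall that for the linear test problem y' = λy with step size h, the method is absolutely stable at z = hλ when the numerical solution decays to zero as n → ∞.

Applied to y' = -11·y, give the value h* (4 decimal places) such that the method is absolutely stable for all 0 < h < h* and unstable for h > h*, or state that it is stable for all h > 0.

unbounded; (−∞, 0). Any h>0 works for λ=-11.

With y'=λy (z=hλ):
  y_{n+1} = y_n + z·[1/14·y_n + 13/14·y_{n+1}] ⇒ (1 − 13/14z)y_{n+1} = (1 + 1/14z)y_n
  so R(z) = (1 + 1/14z)/(1 − 13/14z).

Solve |R(x)|<1 on ℝ⁻.
x=-0.56: |R|=0.6316
x=-2: |R|=0.3000
x=-10: |R|=0.0278
x=-100: |R|=0.0654
θ=13/14≥1/2 ⇒ |1+1/14x|<|1−13/14x| ∀x<0 ⇒ interval (−∞,0).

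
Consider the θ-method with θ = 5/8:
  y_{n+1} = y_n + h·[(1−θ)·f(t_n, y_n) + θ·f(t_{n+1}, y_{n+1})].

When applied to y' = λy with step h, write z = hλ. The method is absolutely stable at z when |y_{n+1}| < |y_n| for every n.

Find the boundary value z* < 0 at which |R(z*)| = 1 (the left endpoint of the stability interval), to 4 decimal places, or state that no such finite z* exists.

(−∞, 0) — no finite endpoint.

With y'=λy (z=hλ):
  y_{n+1} = y_n + z·[3/8·y_n + 5/8·y_{n+1}] ⇒ (1 − 5/8z)y_{n+1} = (1 + 3/8z)y_n
  Hence R(z) = (1 + 3/8z)/(1 − 5/8z).

Need |R(x)|<1, x<0.
x=-0.82: |R|=0.4579
x=-2: |R|=0.1111
x=-10: |R|=0.3793
x=-100: |R|=0.5748
θ=5/8≥1/2 ⇒ |1+3/8x|<|1−5/8x| ∀x<0 ⇒ unbounded interval.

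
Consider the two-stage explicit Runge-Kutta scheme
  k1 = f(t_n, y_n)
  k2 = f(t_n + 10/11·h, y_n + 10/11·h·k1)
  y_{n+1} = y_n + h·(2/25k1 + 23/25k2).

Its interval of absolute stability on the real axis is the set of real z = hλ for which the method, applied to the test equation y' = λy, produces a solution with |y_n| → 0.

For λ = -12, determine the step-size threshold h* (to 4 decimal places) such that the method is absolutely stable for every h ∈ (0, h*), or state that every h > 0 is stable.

(-1.1957,0); λ=-12 ⇒ h* = (55/46)/12 = 0.0996.

With y'=λy (z=hλ):
  k1=λy_n ⇒ h·k1=z·y_n;  k2=λ(1+10/11z)y_n ⇒ h·k2=z(1+10/11z)y_n
  y_{n+1}/y_n = 1 + 2/25z + 23/25z(1+10/11z) = 1 + z + 46/55z²
  so R(z) = 1 + z + 46/55z².

Boundary: |R(x)|=1, x<0.
x=-0.56: |R|=0.7023
R=1: x+46/55x²=0 ⇒ x=−55/46=-1.1957; min R=1−1/(4·46/55)=0.7011>−1
Confirm numerically:
  x=-1.097: |R|=0.90949 <1
  x=-1.078: |R|=0.89392 <1
  x=-0.859: |R|=0.75814 <1
  x=-0.692: |R|=0.70850 <1
  x=-1.719: |R|=1.75242 >1
  x=-1.295: |R|=1.10760 >1
  x=-1.280: |R|=1.09030 >1
So |R|<1 on (-1.1957, 0).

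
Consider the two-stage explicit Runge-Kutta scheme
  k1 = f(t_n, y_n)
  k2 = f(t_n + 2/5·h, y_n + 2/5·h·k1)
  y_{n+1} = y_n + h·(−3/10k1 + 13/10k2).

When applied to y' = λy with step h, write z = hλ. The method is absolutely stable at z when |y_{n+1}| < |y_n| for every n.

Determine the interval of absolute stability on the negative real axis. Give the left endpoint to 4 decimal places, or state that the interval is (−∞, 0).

(-1.9231, 0).

Set f=λy, z=hλ:
  k1=λy_n ⇒ h·k1=z·y_n;  k2=λ(1+2/5z)y_n ⇒ h·k2=z(1+2/5z)y_n
  y_{n+1}/y_n = 1 − 3/10z + 13/10z(1+2/5z) = 1 + z + 13/25z²
  R(z) = 1 + z + 13/25z².

Find x<0 with |R(x)|<1.
x=-1.63: |R|=0.7516
R=1: x+13/25x²=0 ⇒ x=−25/13=-1.9231; min R=1−1/(4·13/25)=0.5192>−1
Confirm numerically:
  x=-1.186: |R|=0.54543 <1
  x=-0.847: |R|=0.52605 <1
  x=-0.797: |R|=0.53331 <1
  x=-0.772: |R|=0.53791 <1
  x=-2.255: |R|=1.38921 >1
  x=-2.240: |R|=1.36915 >1
  x=-2.036: |R|=1.11955 >1
So |R|<1 on (-1.9231, 0).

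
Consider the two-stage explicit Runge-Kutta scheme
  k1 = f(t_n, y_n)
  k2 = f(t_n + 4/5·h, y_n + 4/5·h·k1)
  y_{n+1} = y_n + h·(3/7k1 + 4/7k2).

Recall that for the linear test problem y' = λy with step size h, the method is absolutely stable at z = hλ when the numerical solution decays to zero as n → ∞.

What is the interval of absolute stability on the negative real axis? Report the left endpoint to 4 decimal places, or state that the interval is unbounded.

(-2.1875, 0).

With y'=λy (z=hλ):
  k1=λy_n ⇒ h·k1=z·y_n;  k2=λ(1+4/5z)y_n ⇒ h·k2=z(1+4/5z)y_n
  y_{n+1}/y_n = 1 + 3/7z + 4/7z(1+4/5z) = 1 + z + 16/35z²
  Hence R(z) = 1 + z + 16/35z².

Solve |R(x)|<1 on ℝ⁻.
x=-1.5: |R|=0.5286
R=1: x+16/35x²=0 ⇒ x=−35/16=-2.1875; min R=1−1/(4·16/35)=0.4531>−1
Confirm numerically:
  x=-2.057: |R|=0.87729 <1
  x=-2.003: |R|=0.83106 <1
  x=-1.913: |R|=0.75995 <1
  x=-1.738: |R|=0.64287 <1
  x=-2.732: |R|=1.68003 >1
  x=-2.491: |R|=1.34561 >1
  x=-2.436: |R|=1.27673 >1
So |R|<1 on (-2.1875, 0).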